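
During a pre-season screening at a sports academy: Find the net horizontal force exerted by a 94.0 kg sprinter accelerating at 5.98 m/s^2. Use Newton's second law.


Newton's second law: F = m * a
F = 94.0 * 5.98 = 562.12 N

562.12 N


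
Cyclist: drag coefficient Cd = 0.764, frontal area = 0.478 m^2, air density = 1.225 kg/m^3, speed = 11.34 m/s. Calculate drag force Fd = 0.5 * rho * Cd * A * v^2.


v^2 = 11.34^2 = 128.5956
Fd = 0.5 * 1.225 * 0.764 * 0.478 * 128.5956
= 28.764 N

28.764 N


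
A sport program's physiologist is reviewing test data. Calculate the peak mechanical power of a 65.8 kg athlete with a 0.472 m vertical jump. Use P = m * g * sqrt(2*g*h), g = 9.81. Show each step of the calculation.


First, sqrt(2gh) = sqrt(2 * 9.81 * 0.472)
= sqrt(9.26064) = 3.04313 m/s
Power = 65.8 * 9.81 * 3.04313 = 1964.33 W

1964.33 W


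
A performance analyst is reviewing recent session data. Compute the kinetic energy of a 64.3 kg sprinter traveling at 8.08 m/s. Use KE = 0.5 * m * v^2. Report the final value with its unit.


Velocity squared = 65.2864
KE = 0.5 * 64.3 * 65.2864 = 2098.96 J

2098.96 J


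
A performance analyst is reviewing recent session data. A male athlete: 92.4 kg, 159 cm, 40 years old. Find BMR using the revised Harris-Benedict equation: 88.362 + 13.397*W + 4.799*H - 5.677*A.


Intercept = 88.362
Weight contribution = 13.397 * 92.4 = 1237.8828
Height contribution = 4.799 * 159 = 763.041
Age contribution = 5.677 * 40 = 227.08
BMR = 88.362 + 1237.8828 + 763.041 - 227.08
= 1862.21 kcal/day

1862.21 kcal/day


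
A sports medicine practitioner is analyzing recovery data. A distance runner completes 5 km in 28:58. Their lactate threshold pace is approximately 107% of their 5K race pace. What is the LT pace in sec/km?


Convert to seconds: 28 min 58 s = 1738 s
Pace per km = 1738 / 5 = 347.6 s/km
LT pace = 347.6 * 1.07 = 371.93 s/km

371.93 s/km


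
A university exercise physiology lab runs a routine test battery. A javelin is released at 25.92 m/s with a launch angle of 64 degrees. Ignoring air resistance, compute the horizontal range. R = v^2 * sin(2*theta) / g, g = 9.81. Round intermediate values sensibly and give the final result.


Launch speed squared = 671.8464
sin(2 * 64 deg) = 0.788011
Range = 671.8464 * 0.788011 / 9.81
= 53.968 m

53.968 m


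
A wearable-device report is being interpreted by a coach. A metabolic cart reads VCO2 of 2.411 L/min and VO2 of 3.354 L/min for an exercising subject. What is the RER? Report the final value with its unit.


RER = VCO2 / VO2 = 2.411 / 3.354 = 0.7188

0.7188


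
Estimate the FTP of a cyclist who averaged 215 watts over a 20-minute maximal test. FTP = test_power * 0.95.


FTP = 215 * 0.95 = 204.25 W

204.25 W


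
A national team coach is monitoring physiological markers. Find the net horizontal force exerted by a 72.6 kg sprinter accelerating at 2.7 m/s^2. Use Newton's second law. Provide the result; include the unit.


Newton's second law: F = m * a
F = 72.6 * 2.7 = 196.02 N

196.02 N


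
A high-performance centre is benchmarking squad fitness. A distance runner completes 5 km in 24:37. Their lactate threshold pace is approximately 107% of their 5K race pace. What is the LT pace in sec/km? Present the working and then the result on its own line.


Convert to seconds: 24 min 37 s = 1477 s
Pace per km = 1477 / 5 = 295.4 s/km
LT pace = 295.4 * 1.07 = 316.08 s/km

316.08 s/km


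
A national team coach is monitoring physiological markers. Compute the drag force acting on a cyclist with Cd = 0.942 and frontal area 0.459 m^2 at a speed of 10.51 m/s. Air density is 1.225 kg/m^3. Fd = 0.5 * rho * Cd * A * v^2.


Step 1: v^2 = 110.4601
Step 2: Fd = 0.5 * 1.225 * 0.942 * 0.459 * 110.4601
= 29.253 N

29.253 N


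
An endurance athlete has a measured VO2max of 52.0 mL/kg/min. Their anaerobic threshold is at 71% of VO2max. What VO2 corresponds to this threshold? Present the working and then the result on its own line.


Anaerobic threshold VO2 = VO2max * 71%
= 52.0 * 0.71
= 36.92 mL/kg/min

36.92 mL/kg/min


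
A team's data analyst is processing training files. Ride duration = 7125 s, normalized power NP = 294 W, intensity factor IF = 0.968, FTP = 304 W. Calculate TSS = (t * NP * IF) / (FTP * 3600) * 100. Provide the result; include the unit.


Numerator = 7125 * 294 * 0.968 = 2027718.0
Denominator = 304 * 3600 = 1094400
TSS = 2027718.0 / 1094400 * 100
= 185.28

185.28 TSS


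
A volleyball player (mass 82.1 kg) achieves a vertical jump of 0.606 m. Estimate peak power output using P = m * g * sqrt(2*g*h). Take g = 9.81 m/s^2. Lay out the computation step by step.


2 * g * h = 2 * 9.81 * 0.606 = 11.88972
sqrt(11.88972) = 3.448147 m/s
P = 82.1 * 9.81 * 3.448147 = 2777.14 W

2777.14 W


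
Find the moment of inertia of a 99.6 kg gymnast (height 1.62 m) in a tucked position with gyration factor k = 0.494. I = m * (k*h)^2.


Radius of gyration = 0.494 * 1.62 = 0.80028 m
I = 99.6 * 0.80028^2
= 99.6 * 0.640448
= 63.789 kg*m^2

63.789 kg*m^2


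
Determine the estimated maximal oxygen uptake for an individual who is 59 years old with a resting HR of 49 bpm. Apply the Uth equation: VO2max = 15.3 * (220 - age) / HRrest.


HRmax = 220 - 59 = 161
VO2max = 15.3 * (161 / 49)
= 15.3 * 3.2857
= 50.27 mL/kg/min

50.27 mL/kg/min


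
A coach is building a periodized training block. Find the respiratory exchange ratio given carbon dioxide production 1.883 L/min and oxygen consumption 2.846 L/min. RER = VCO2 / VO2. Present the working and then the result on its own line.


VCO2 = 1.883 L/min
VO2 = 2.846 L/min
RER = 1.883 / 2.846 = 0.6616

0.6616


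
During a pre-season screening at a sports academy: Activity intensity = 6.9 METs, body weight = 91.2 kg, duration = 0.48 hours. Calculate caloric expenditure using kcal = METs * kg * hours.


kcal = 6.9 * 91.2 * 0.48
= 629.28 * 0.48
= 302.05 kcal

302.05 kcal


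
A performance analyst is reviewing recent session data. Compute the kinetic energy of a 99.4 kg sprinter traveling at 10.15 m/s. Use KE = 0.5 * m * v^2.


Velocity squared = 103.0225
KE = 0.5 * 99.4 * 103.0225 = 5120.22 J

5120.22 J


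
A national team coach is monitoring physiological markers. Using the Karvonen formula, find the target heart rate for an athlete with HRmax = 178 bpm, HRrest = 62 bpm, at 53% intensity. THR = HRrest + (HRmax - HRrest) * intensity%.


HRR = 178 - 62 = 116
THR = 62 + 116 * 0.53
= 62 + 61.48
= 123.48 bpm

123.48 bpm


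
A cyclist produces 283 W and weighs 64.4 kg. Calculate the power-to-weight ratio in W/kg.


P/W = power / mass
= 283 / 64.4
= 4.394 W/kg

4.394 W/kg


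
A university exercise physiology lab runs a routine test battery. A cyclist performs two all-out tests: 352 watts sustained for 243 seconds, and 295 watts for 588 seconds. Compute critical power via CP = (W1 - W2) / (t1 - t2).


W1 = P1 * t1 = 352 * 243 = 85536 J
W2 = P2 * t2 = 295 * 588 = 173460 J
CP = (85536 - 173460) / (243 - 588)
= 254.85 W

254.85 W


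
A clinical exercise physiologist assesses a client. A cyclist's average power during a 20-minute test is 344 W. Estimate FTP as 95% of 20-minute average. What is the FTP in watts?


FTP = 20-min power * 0.95
= 344 * 0.95
= 326.8 W

326.8 W


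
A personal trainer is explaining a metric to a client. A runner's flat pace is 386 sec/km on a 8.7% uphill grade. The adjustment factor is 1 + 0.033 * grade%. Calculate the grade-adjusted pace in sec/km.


Factor = 1 + 0.033 * 8.7 = 1.2871
Adjusted pace = 386 * 1.2871
= 496.82 sec/km

496.82 s/km


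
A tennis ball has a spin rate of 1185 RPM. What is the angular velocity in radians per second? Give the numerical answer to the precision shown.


Convert RPM to rad/s: multiply by 2*pi and divide by 60
omega = 1185 * 2 * pi / 60
= 124.093 rad/s

124.093 rad/s


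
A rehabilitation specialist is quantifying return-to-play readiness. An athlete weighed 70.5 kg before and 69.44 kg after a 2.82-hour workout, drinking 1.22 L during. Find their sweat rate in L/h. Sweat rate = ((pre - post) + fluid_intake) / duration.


Body mass change = 1.06 kg
Total sweat loss = 1.06 + 1.22 = 2.28 L
Rate = 2.28 / 2.82 = 0.809 L/h

0.809 L/h


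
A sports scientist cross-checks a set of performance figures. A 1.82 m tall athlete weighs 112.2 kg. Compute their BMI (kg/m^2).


height^2 = 3.3124 m^2
BMI = 112.2 / 3.3124 = 33.87 kg/m^2

33.87 kg/m^2


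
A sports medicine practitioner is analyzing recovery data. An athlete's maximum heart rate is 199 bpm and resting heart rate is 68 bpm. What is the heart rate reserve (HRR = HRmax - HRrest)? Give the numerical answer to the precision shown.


HRR = HRmax - HRrest
= 199 - 68
= 131 bpm

131 bpm


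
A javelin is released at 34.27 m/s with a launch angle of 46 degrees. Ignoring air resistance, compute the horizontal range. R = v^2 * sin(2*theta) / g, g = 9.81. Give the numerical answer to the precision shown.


Launch speed squared = 1174.4329
sin(2 * 46 deg) = 0.999391
Range = 1174.4329 * 0.999391 / 9.81
= 119.645 m

119.645 m


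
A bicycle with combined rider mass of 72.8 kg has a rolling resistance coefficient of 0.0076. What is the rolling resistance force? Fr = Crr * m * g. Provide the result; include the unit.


Fr = 0.0076 * 72.8 * 9.81
= 0.55328 * 9.81
= 5.428 N

5.428 N


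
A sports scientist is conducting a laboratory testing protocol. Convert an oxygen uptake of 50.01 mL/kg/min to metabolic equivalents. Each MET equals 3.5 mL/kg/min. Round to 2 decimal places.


One MET = 3.5 mL/kg/min
Number of METs = 50.01 / 3.5
= 14.29 METs

14.29 METs


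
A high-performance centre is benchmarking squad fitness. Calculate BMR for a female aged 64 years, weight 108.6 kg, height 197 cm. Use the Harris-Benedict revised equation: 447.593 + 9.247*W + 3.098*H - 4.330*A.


Substituting values:
W term = 9.247 * 108.6 = 1004.2242
H term = 3.098 * 197 = 610.306
A term = 4.330 * 64 = 277.12
BMR = 1785.0 kcal/day

1785.0 kcal/day


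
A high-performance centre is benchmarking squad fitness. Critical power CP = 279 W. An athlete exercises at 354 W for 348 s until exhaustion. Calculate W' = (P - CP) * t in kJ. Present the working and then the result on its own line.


P - CP = 354 - 279 = 75 W
W' = 75 * 348 = 26100 J
= 26100 / 1000 = 26.1 kJ

26.1 kJ


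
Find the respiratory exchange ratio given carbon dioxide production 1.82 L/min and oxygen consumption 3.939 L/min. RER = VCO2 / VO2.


VCO2 = 1.82 L/min
VO2 = 3.939 L/min
RER = 1.82 / 3.939 = 0.462

0.462


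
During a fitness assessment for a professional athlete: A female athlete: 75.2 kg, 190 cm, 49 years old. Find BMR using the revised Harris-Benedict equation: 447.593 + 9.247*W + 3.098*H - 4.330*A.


Intercept = 447.593
Weight contribution = 9.247 * 75.2 = 695.3744
Height contribution = 3.098 * 190 = 588.62
Age contribution = 4.33 * 49 = 212.17
BMR = 447.593 + 695.3744 + 588.62 - 212.17
= 1519.42 kcal/day

1519.42 kcal/day


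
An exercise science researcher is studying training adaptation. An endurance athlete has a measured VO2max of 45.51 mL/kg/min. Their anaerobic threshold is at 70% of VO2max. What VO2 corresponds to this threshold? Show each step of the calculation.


Anaerobic threshold VO2 = VO2max * 70%
= 45.51 * 0.7
= 31.86 mL/kg/min

31.86 mL/kg/min


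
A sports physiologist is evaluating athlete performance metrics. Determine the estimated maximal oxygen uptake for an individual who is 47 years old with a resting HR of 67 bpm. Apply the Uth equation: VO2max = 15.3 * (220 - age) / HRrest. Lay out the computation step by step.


HRmax = 220 - 47 = 173
VO2max = 15.3 * (173 / 67)
= 15.3 * 2.5821
= 39.51 mL/kg/min

39.51 mL/kg/min


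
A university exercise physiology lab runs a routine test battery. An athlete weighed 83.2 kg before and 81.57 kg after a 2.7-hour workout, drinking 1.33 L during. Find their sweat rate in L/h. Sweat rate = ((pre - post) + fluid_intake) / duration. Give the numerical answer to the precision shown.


Body mass change = 1.63 kg
Total sweat loss = 1.63 + 1.33 = 2.96 L
Rate = 2.96 / 2.7 = 1.096 L/h

1.096 L/h


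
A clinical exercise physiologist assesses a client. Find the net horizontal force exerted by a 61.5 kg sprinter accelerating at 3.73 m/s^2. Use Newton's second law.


Newton's second law: F = m * a
F = 61.5 * 3.73 = 229.4 N

229.4 N


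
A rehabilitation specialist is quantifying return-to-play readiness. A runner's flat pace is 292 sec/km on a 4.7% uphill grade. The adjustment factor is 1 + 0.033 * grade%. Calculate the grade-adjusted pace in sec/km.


Factor = 1 + 0.033 * 4.7 = 1.1551
Adjusted pace = 292 * 1.1551
= 337.29 sec/km

337.29 s/km


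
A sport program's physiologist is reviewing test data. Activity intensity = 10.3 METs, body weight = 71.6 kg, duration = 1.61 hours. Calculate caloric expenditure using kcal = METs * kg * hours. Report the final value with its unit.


kcal = 10.3 * 71.6 * 1.61
= 737.48 * 1.61
= 1187.34 kcal

1187.34 kcal


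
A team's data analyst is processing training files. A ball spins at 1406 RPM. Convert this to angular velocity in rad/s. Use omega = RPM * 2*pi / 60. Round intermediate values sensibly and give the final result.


omega = 1406 * 2 * pi / 60
= 1406 * 6.28318531 / 60
= 8834.159 / 60
= 147.236 rad/s

147.236 rad/s


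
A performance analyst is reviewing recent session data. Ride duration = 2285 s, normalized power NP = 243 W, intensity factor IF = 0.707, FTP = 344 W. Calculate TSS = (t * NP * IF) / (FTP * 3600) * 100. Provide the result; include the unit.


Numerator = 2285 * 243 * 0.707 = 392565.285
Denominator = 344 * 3600 = 1238400
TSS = 392565.285 / 1238400 * 100
= 31.7

31.7 TSS


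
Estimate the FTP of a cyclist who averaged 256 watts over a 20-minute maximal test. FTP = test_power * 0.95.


FTP = 256 * 0.95 = 243.2 W

243.2 W


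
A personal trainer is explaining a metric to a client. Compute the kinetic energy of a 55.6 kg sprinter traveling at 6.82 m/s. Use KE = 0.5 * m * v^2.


Velocity squared = 46.5124
KE = 0.5 * 55.6 * 46.5124 = 1293.04 J

1293.04 J


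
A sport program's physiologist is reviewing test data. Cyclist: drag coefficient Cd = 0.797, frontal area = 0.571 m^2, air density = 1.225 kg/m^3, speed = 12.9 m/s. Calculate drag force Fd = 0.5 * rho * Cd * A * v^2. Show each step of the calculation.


v^2 = 12.9^2 = 166.41
Fd = 0.5 * 1.225 * 0.797 * 0.571 * 166.41
= 46.385 N

46.385 N


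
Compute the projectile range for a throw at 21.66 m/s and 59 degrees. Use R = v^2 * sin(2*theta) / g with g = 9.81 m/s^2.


Two times the angle = 118 degrees
sin(118) = 0.882948
R = 469.1556 * 0.882948 / 9.81 = 42.226 m

42.226 m


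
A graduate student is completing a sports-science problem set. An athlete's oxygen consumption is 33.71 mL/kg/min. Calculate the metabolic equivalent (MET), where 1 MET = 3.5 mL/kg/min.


MET = VO2 / 3.5
= 33.71 / 3.5
= 9.63 METs

9.63 METs


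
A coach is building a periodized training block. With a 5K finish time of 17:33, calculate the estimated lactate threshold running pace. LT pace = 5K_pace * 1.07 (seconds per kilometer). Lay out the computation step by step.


Race duration = 1053 s for 5 km
Average pace = 1053 / 5 = 210.6 s/km
LT pace = 210.6 * 1.07
= 225.34 s/km

225.34 s/km


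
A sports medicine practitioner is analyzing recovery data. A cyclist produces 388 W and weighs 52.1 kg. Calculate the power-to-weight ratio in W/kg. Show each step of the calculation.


P/W = power / mass
= 388 / 52.1
= 7.447 W/kg

7.447 W/kg


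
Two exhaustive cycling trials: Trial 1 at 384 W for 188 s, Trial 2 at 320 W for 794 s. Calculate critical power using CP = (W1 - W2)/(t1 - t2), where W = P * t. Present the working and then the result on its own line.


W1 = 384 * 188 = 72192 J
W2 = 320 * 794 = 254080 J
CP = (72192 - 254080) / (188 - 794)
= -181888 / -606
= 300.15 W

300.15 W


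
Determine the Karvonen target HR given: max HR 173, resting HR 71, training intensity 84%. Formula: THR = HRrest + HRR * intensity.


HRR = HRmax - HRrest = 173 - 71 = 102
THR = 71 + 102 * 0.84
= 156.68 bpm

156.68 bpm


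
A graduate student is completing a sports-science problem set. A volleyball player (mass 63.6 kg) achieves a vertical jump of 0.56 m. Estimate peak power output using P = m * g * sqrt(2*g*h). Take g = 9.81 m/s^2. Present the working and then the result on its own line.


2 * g * h = 2 * 9.81 * 0.56 = 10.9872
sqrt(10.9872) = 3.314695 m/s
P = 63.6 * 9.81 * 3.314695 = 2068.09 W

2068.09 W


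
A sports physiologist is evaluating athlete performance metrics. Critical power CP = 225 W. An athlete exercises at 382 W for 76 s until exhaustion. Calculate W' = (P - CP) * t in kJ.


P - CP = 382 - 225 = 157 W
W' = 157 * 76 = 11932 J
= 11932 / 1000 = 11.932 kJ

11.932 kJ


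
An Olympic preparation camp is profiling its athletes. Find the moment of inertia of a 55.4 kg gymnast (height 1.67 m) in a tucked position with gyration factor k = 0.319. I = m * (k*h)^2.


Radius of gyration = 0.319 * 1.67 = 0.53273 m
I = 55.4 * 0.53273^2
= 55.4 * 0.283801
= 15.723 kg*m^2

15.723 kg*m^2


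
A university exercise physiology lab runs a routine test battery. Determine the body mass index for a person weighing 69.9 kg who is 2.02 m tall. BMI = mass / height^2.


BMI = mass / height^2
= 69.9 / 2.02^2
= 69.9 / 4.0804
= 17.13 kg/m^2

17.13 kg/m^2


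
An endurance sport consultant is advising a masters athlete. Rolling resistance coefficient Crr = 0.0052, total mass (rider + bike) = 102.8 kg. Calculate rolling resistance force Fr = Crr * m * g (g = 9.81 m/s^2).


Fr = Crr * m * g
= 0.0052 * 102.8 * 9.81
= 5.244 N

5.244 N


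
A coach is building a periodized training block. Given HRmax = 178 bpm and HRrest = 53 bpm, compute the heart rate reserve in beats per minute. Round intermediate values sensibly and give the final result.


Heart rate reserve = maximum HR minus resting HR
HRR = 178 - 53 = 125 bpm

125 bpm


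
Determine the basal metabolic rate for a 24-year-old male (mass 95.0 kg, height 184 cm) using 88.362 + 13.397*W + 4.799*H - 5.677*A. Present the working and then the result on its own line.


BMR = 88.362 + 13.397*95.0 + 4.799*184 - 5.677*24
= 2107.85 kcal/day

2107.85 kcal/day


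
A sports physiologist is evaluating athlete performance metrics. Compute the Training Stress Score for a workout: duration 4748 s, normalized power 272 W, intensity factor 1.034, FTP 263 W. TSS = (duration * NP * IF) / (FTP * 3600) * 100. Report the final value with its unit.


Product = 4748 * 272 * 1.034 = 1335365.504
Base = 263 * 3600 = 946800
TSS = 1335365.504 / 946800 * 100 = 141.04

141.04 TSS


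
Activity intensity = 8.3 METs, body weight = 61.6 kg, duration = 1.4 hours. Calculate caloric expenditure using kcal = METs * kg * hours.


kcal = 8.3 * 61.6 * 1.4
= 511.28 * 1.4
= 715.79 kcal

715.79 kcal


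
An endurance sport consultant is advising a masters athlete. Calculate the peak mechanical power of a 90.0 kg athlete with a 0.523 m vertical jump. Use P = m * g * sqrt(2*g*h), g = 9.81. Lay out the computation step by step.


First, sqrt(2gh) = sqrt(2 * 9.81 * 0.523)
= sqrt(10.26126) = 3.20332 m/s
Power = 90.0 * 9.81 * 3.20332 = 2828.21 W

2828.21 W


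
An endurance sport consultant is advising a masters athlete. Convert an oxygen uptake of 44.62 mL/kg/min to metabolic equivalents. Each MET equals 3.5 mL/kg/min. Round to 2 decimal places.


One MET = 3.5 mL/kg/min
Number of METs = 44.62 / 3.5
= 12.75 METs

12.75 METs


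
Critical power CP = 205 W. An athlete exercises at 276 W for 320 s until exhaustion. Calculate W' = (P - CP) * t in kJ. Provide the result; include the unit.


P - CP = 276 - 205 = 71 W
W' = 71 * 320 = 22720 J
= 22720 / 1000 = 22.72 kJ

22.72 kJ


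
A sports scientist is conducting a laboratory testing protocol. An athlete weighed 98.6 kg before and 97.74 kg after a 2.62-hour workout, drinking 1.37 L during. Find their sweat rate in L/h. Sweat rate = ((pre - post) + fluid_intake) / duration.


Body mass change = 0.86 kg
Total sweat loss = 0.86 + 1.37 = 2.23 L
Rate = 2.23 / 2.62 = 0.851 L/h

0.851 L/h


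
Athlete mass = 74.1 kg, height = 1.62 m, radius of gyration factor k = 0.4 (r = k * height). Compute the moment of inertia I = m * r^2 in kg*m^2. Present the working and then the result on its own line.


r = k * height = 0.4 * 1.62 = 0.648 m
r^2 = 0.648^2 = 0.419904
I = 74.1 * 0.419904 = 31.115 kg*m^2

31.115 kg*m^2


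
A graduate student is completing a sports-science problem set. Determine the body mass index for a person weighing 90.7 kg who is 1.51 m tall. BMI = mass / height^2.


BMI = mass / height^2
= 90.7 / 1.51^2
= 90.7 / 2.2801
= 39.78 kg/m^2

39.78 kg/m^2


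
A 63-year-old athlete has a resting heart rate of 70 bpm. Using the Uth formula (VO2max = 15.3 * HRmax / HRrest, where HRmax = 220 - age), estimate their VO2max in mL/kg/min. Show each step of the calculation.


HRmax = 220 - 63 = 157 bpm
Ratio = HRmax / HRrest = 157 / 70 = 2.2429
VO2max = 15.3 * 2.2429 = 34.32 mL/kg/min

34.32 mL/kg/min


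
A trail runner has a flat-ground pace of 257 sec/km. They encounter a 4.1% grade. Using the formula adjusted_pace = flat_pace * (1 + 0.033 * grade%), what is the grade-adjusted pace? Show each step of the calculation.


Grade factor = 1 + 0.033 * 4.1 = 1.1353
Adjusted = 257 * 1.1353 = 291.77 sec/km

291.77 s/km


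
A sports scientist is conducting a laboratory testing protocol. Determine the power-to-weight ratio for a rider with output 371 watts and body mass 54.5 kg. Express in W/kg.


P/W = 371 / 54.5 = 6.807 W/kg

6.807 W/kg


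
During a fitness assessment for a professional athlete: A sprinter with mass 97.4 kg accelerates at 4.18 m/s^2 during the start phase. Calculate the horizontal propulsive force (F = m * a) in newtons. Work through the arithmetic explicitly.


F = m * a
= 97.4 * 4.18
= 407.13 N

407.13 N


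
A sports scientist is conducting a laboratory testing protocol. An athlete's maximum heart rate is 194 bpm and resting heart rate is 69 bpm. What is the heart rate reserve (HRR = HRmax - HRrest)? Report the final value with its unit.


HRR = HRmax - HRrest
= 194 - 69
= 125 bpm

125 bpm


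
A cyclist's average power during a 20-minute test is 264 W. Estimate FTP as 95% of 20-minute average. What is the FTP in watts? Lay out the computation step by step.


FTP = 20-min power * 0.95
= 264 * 0.95
= 250.8 W

250.8 W


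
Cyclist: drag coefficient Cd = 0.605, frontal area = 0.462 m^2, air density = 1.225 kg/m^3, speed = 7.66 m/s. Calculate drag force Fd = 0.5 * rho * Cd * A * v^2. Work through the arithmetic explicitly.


v^2 = 7.66^2 = 58.6756
Fd = 0.5 * 1.225 * 0.605 * 0.462 * 58.6756
= 10.045 N

10.045 N


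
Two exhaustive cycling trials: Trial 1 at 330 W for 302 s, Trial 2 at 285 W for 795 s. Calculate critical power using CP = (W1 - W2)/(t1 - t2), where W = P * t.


W1 = 330 * 302 = 99660 J
W2 = 285 * 795 = 226575 J
CP = (99660 - 226575) / (302 - 795)
= -126915 / -493
= 257.43 W

257.43 W


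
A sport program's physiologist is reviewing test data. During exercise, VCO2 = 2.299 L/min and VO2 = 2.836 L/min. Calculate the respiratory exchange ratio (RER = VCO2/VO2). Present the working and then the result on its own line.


RER = VCO2 / VO2
= 2.299 / 2.836
= 0.8106

0.8106


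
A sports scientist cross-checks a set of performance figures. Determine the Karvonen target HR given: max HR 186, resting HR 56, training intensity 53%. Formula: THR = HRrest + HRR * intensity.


HRR = HRmax - HRrest = 186 - 56 = 130
THR = 56 + 130 * 0.53
= 124.9 bpm

124.9 bpm


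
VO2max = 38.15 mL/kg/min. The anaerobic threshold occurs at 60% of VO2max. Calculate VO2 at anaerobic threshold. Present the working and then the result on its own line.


AT fraction = 60 / 100 = 0.6
AT VO2 = 38.15 * 0.6
= 22.89 mL/kg/min

22.89 mL/kg/min


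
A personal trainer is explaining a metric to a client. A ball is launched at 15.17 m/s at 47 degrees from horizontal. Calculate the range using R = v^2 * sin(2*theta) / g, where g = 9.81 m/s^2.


sin(2 * 47) = sin(94) = 0.997564
v^2 = 15.17^2 = 230.1289
R = 230.1289 * 0.997564 / 9.81
= 23.401 m

23.401 m


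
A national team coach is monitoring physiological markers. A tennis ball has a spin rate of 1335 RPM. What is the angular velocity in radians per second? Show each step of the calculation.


Convert RPM to rad/s: multiply by 2*pi and divide by 60
omega = 1335 * 2 * pi / 60
= 139.801 rad/s

139.801 rad/s


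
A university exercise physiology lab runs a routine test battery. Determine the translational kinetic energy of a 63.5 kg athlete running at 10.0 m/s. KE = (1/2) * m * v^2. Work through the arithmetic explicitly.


KE = 0.5 * m * v^2
= 0.5 * 63.5 * 10.0^2
= 0.5 * 63.5 * 100.0
= 3175.0 J

3175.0 J


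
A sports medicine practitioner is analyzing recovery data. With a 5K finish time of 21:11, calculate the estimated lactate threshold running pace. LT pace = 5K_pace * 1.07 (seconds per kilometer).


Race duration = 1271 s for 5 km
Average pace = 1271 / 5 = 254.2 s/km
LT pace = 254.2 * 1.07
= 271.99 s/km

271.99 s/km


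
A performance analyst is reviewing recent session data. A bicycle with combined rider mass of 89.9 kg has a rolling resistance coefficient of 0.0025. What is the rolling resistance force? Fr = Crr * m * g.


Fr = 0.0025 * 89.9 * 9.81
= 0.22475 * 9.81
= 2.205 N

2.205 N


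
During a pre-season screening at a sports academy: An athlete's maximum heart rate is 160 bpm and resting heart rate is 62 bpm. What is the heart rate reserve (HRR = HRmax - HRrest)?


HRR = HRmax - HRrest
= 160 - 62
= 98 bpm

98 bpm


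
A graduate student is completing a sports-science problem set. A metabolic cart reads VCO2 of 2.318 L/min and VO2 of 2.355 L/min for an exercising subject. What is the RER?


RER = VCO2 / VO2 = 2.318 / 2.355 = 0.9843

0.9843


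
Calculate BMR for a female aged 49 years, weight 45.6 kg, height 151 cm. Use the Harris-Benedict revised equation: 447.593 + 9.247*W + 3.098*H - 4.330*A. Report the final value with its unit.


Substituting values:
W term = 9.247 * 45.6 = 421.6632
H term = 3.098 * 151 = 467.798
A term = 4.330 * 49 = 212.17
BMR = 1124.88 kcal/day

1124.88 kcal/day


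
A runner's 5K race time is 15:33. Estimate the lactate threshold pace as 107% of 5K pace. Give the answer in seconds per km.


Total race time = 15*60 + 33 = 933 seconds
5K pace = 933 / 5 = 186.6 sec/km
LT pace = 186.6 * 1.07 = 199.66 sec/km

199.66 s/km


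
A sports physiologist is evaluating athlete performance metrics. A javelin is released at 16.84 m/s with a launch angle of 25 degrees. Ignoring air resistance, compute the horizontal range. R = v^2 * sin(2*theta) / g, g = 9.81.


Launch speed squared = 283.5856
sin(2 * 25 deg) = 0.766044
Range = 283.5856 * 0.766044 / 9.81
= 22.145 m

22.145 m


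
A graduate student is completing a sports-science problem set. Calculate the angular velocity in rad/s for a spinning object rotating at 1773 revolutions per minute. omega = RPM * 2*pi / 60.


omega = RPM * 2*pi / 60
= 1773 * 6.28318531 / 60
= 185.668 rad/s

185.668 rad/s


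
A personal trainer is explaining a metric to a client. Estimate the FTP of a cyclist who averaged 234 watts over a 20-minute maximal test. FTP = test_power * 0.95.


FTP = 234 * 0.95 = 222.3 W

222.3 W


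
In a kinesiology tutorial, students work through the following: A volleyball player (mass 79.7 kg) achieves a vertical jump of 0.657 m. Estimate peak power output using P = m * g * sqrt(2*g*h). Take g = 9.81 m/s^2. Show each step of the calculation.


2 * g * h = 2 * 9.81 * 0.657 = 12.89034
sqrt(12.89034) = 3.590312 m/s
P = 79.7 * 9.81 * 3.590312 = 2807.11 W

2807.11 W


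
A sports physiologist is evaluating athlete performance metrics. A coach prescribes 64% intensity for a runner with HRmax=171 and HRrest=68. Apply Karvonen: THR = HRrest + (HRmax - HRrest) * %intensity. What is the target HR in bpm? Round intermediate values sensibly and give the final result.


Heart rate reserve = 171 - 68 = 103
Intensity fraction = 64 / 100 = 0.64
THR = 68 + 103 * 0.64 = 133.92 bpm

133.92 bpm


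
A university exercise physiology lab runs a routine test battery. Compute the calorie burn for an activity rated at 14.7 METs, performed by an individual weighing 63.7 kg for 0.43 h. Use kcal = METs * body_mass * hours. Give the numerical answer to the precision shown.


Product of METs and mass = 14.7 * 63.7 = 936.39
Total kcal = 936.39 * 0.43 = 402.65 kcal

402.65 kcal


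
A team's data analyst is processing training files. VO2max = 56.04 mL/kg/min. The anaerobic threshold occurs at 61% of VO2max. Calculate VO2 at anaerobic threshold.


AT fraction = 61 / 100 = 0.61
AT VO2 = 56.04 * 0.61
= 34.18 mL/kg/min

34.18 mL/kg/min


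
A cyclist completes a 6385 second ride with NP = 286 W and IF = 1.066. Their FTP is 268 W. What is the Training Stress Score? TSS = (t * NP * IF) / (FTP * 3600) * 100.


t * NP * IF = 6385 * 286 * 1.066 = 1946633.26
FTP * 3600 = 964800
TSS = (1946633.26 / 964800) * 100 = 201.77

201.77 TSS


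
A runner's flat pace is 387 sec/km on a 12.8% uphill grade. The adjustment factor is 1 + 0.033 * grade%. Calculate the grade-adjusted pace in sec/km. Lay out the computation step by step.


Factor = 1 + 0.033 * 12.8 = 1.4224
Adjusted pace = 387 * 1.4224
= 550.47 sec/km

550.47 s/km


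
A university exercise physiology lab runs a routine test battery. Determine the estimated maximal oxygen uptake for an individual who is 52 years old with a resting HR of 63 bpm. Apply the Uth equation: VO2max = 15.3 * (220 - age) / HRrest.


HRmax = 220 - 52 = 168
VO2max = 15.3 * (168 / 63)
= 15.3 * 2.6667
= 40.8 mL/kg/min

40.8 mL/kg/min


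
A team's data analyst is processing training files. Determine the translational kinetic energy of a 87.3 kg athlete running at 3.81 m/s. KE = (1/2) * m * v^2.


KE = 0.5 * m * v^2
= 0.5 * 87.3 * 3.81^2
= 0.5 * 87.3 * 14.5161
= 633.63 J

633.63 J


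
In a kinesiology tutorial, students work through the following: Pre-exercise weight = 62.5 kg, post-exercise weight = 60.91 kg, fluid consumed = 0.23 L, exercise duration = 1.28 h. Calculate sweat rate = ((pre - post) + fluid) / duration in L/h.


Weight loss = 62.5 - 60.91 = 1.59 kg (approx L)
Total sweat = 1.59 + 0.23 = 1.82 L
Sweat rate = 1.82 / 1.28 = 1.422 L/h

1.422 L/h


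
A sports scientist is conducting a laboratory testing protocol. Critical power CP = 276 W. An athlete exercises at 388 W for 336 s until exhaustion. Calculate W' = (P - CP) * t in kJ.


P - CP = 388 - 276 = 112 W
W' = 112 * 336 = 37632 J
= 37632 / 1000 = 37.632 kJ

37.632 kJ


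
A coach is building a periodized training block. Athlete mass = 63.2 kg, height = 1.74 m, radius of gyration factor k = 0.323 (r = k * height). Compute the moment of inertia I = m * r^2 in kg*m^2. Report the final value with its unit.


r = k * height = 0.323 * 1.74 = 0.56202 m
r^2 = 0.56202^2 = 0.315866
I = 63.2 * 0.315866 = 19.963 kg*m^2

19.963 kg*m^2


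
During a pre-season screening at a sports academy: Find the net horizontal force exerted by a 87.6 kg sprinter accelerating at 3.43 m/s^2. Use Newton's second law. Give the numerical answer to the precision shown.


Newton's second law: F = m * a
F = 87.6 * 3.43 = 300.47 N

300.47 N


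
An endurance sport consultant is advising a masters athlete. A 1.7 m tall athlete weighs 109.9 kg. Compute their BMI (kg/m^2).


height^2 = 2.89 m^2
BMI = 109.9 / 2.89 = 38.03 kg/m^2

38.03 kg/m^2


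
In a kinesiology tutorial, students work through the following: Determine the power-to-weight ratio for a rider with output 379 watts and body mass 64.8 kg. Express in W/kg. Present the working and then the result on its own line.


P/W = 379 / 64.8 = 5.849 W/kg

5.849 W/kg


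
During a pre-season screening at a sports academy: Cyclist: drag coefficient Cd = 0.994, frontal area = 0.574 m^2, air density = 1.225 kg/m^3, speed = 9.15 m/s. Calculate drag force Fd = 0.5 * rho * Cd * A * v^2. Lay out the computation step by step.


v^2 = 9.15^2 = 83.7225
Fd = 0.5 * 1.225 * 0.994 * 0.574 * 83.7225
= 29.258 N

29.258 N


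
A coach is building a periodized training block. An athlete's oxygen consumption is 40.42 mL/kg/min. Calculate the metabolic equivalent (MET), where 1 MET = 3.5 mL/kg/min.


MET = VO2 / 3.5
= 40.42 / 3.5
= 11.55 METs

11.55 METs


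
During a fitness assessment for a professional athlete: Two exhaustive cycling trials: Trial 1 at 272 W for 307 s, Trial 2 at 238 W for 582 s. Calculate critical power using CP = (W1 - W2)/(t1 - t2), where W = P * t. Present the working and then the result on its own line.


W1 = 272 * 307 = 83504 J
W2 = 238 * 582 = 138516 J
CP = (83504 - 138516) / (307 - 582)
= -55012 / -275
= 200.04 W

200.04 W


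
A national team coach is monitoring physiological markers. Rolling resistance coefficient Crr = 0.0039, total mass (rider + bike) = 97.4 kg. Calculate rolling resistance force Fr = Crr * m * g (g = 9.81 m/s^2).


Fr = Crr * m * g
= 0.0039 * 97.4 * 9.81
= 3.726 N

3.726 N


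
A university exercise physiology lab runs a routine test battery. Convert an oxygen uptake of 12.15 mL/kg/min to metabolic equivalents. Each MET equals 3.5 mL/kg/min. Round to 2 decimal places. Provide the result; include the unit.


One MET = 3.5 mL/kg/min
Number of METs = 12.15 / 3.5
= 3.47 METs

3.47 METs


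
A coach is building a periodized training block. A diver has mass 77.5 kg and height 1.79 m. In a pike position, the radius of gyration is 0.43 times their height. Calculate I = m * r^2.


r = 0.43 * 1.79 = 0.7697 m
I = m * r^2 = 77.5 * 0.592438 = 45.914 kg*m^2

45.914 kg*m^2


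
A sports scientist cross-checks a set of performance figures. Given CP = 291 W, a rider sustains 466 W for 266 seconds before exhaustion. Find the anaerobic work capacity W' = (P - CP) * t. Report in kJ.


Excess power = 466 - 291 = 175 W
Work above CP = 175 * 266 = 46550 J
W' = 46.55 kJ

46.55 kJ


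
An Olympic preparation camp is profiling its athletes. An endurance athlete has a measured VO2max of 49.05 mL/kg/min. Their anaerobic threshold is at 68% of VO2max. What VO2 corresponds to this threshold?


Anaerobic threshold VO2 = VO2max * 68%
= 49.05 * 0.68
= 33.35 mL/kg/min

33.35 mL/kg/min


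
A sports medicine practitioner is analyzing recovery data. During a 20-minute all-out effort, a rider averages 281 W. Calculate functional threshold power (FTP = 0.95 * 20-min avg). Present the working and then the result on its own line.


FTP = 0.95 * 281
= 266.95 W

266.95 W


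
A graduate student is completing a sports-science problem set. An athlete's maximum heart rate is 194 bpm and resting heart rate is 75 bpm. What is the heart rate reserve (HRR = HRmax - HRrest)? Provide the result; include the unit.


HRR = HRmax - HRrest
= 194 - 75
= 119 bpm

119 bpm


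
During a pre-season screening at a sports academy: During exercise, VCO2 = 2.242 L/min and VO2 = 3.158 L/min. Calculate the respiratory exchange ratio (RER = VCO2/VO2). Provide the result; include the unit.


RER = VCO2 / VO2
= 2.242 / 3.158
= 0.7099

0.7099


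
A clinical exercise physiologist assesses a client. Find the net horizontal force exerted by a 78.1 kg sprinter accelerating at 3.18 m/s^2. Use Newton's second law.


Newton's second law: F = m * a
F = 78.1 * 3.18 = 248.36 N

248.36 N


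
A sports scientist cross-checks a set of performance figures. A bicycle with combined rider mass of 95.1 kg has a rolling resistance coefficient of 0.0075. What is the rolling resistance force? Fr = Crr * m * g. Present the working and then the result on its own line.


Fr = 0.0075 * 95.1 * 9.81
= 0.71325 * 9.81
= 6.997 N

6.997 N


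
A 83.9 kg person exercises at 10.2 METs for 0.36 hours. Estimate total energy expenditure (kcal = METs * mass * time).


Energy = METs * mass(kg) * time(h)
= 10.2 * 83.9 * 0.36
= 308.08 kcal

308.08 kcal


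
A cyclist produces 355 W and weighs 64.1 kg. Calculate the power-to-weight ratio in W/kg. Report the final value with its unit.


P/W = power / mass
= 355 / 64.1
= 5.538 W/kg

5.538 W/kg


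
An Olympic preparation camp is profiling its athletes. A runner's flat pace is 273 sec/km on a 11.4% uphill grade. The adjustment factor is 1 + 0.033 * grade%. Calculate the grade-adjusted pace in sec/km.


Factor = 1 + 0.033 * 11.4 = 1.3762
Adjusted pace = 273 * 1.3762
= 375.7 sec/km

375.7 s/km


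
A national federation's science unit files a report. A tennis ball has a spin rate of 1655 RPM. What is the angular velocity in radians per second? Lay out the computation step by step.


Convert RPM to rad/s: multiply by 2*pi and divide by 60
omega = 1655 * 2 * pi / 60
= 173.311 rad/s

173.311 rad/s


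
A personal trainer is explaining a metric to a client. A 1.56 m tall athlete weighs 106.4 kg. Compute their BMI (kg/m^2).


height^2 = 2.4336 m^2
BMI = 106.4 / 2.4336 = 43.72 kg/m^2

43.72 kg/m^2


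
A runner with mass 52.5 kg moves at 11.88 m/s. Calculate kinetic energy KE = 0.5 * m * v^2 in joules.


v^2 = 11.88^2 = 141.1344
KE = 0.5 * 52.5 * 141.1344
= 3704.78 J

3704.78 J


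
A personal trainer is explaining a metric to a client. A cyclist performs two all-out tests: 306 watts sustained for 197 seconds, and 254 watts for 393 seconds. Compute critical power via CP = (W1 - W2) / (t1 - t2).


W1 = P1 * t1 = 306 * 197 = 60282 J
W2 = P2 * t2 = 254 * 393 = 99822 J
CP = (60282 - 99822) / (197 - 393)
= 201.73 W

201.73 W


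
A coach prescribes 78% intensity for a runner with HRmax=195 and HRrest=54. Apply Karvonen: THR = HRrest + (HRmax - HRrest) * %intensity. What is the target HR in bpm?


Heart rate reserve = 195 - 54 = 141
Intensity fraction = 78 / 100 = 0.78
THR = 54 + 141 * 0.78 = 163.98 bpm

163.98 bpm


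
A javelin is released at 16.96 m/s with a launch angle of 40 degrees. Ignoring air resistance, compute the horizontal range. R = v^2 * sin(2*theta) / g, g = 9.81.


Launch speed squared = 287.6416
sin(2 * 40 deg) = 0.984808
Range = 287.6416 * 0.984808 / 9.81
= 28.876 m

28.876 m


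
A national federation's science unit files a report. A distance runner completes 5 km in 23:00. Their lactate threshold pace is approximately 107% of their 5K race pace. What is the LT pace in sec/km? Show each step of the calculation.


Convert to seconds: 23 min 0 s = 1380 s
Pace per km = 1380 / 5 = 276.0 s/km
LT pace = 276.0 * 1.07 = 295.32 s/km

295.32 s/km


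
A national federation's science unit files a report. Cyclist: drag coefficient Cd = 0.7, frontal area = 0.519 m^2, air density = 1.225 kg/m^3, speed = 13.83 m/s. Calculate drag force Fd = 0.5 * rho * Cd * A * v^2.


v^2 = 13.83^2 = 191.2689
Fd = 0.5 * 1.225 * 0.7 * 0.519 * 191.2689
= 42.561 N

42.561 N


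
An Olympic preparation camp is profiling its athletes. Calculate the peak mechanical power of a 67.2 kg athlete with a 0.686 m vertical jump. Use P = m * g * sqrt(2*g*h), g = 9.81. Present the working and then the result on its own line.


First, sqrt(2gh) = sqrt(2 * 9.81 * 0.686)
= sqrt(13.45932) = 3.668695 m/s
Power = 67.2 * 9.81 * 3.668695 = 2418.52 W

2418.52 W


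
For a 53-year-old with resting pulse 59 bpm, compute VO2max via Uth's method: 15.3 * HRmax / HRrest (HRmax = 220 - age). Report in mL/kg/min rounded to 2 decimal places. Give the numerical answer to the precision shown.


Step 1: HRmax = 220 - 53 = 167 bpm
Step 2: Ratio = 167 / 59 = 2.8305
Step 3: VO2max = 15.3 * 2.8305 = 43.31 mL/kg/min

43.31 mL/kg/min


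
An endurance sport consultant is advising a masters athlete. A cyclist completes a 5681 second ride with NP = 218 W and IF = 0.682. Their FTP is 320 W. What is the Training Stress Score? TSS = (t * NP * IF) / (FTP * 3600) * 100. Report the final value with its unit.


t * NP * IF = 5681 * 218 * 0.682 = 844628.356
FTP * 3600 = 1152000
TSS = (844628.356 / 1152000) * 100 = 73.32

73.32 TSS
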